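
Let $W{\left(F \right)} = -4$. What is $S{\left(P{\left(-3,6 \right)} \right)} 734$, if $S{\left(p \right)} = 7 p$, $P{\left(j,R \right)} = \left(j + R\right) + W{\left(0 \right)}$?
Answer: $-5138$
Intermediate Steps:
$P{\left(j,R \right)} = -4 + R + j$ ($P{\left(j,R \right)} = \left(j + R\right) - 4 = \left(R + j\right) - 4 = -4 + R + j$)
$S{\left(P{\left(-3,6 \right)} \right)} 734 = 7 \left(-4 + 6 - 3\right) 734 = 7 \left(-1\right) 734 = \left(-7\right) 734 = -5138$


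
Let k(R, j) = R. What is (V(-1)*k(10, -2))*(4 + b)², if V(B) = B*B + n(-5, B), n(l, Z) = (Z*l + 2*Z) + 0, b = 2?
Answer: 1440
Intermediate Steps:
n(l, Z) = 2*Z + Z*l (n(l, Z) = (2*Z + Z*l) + 0 = 2*Z + Z*l)
V(B) = B² - 3*B (V(B) = B*B + B*(2 - 5) = B² + B*(-3) = B² - 3*B)
(V(-1)*k(10, -2))*(4 + b)² = (-(-3 - 1)*10)*(4 + 2)² = (-1*(-4)*10)*6² = (4*10)*36 = 40*36 = 1440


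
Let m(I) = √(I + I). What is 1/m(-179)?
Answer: -I*√358/358 ≈ -0.052852*I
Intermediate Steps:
m(I) = √2*√I (m(I) = √(2*I) = √2*√I)
1/m(-179) = 1/(√2*√(-179)) = 1/(√2*(I*√179)) = 1/(I*√358) = -I*√358/358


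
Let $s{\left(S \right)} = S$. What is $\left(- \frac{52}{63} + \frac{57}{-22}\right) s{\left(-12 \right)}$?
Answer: $\frac{9470}{231} \approx 40.996$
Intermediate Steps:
$\left(- \frac{52}{63} + \frac{57}{-22}\right) s{\left(-12 \right)} = \left(- \frac{52}{63} + \frac{57}{-22}\right) \left(-12\right) = \left(\left(-52\right) \frac{1}{63} + 57 \left(- \frac{1}{22}\right)\right) \left(-12\right) = \left(- \frac{52}{63} - \frac{57}{22}\right) \left(-12\right) = \left(- \frac{4735}{1386}\right) \left(-12\right) = \frac{9470}{231}$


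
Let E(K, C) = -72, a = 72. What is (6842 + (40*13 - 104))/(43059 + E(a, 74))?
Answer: 7258/42987 ≈ 0.16884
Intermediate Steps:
(6842 + (40*13 - 104))/(43059 + E(a, 74)) = (6842 + (40*13 - 104))/(43059 - 72) = (6842 + (520 - 104))/42987 = (6842 + 416)*(1/42987) = 7258*(1/42987) = 7258/42987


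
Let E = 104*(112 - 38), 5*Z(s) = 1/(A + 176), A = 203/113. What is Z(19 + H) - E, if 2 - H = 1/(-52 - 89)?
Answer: -773101567/100455 ≈ -7696.0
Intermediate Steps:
A = 203/113 (A = 203*(1/113) = 203/113 ≈ 1.7965)
H = 283/141 (H = 2 - 1/(-52 - 89) = 2 - 1/(-141) = 2 - 1*(-1/141) = 2 + 1/141 = 283/141 ≈ 2.0071)
Z(s) = 113/100455 (Z(s) = 1/(5*(203/113 + 176)) = 1/(5*(20091/113)) = (⅕)*(113/20091) = 113/100455)
E = 7696 (E = 104*74 = 7696)
Z(19 + H) - E = 113/100455 - 1*7696 = 113/100455 - 7696 = -773101567/100455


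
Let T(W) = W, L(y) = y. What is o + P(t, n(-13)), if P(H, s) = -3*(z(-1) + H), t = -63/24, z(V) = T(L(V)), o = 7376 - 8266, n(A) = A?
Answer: -7033/8 ≈ -879.13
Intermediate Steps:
o = -890
z(V) = V
t = -21/8 (t = -63*1/24 = -21/8 ≈ -2.6250)
P(H, s) = 3 - 3*H (P(H, s) = -3*(-1 + H) = 3 - 3*H)
o + P(t, n(-13)) = -890 + (3 - 3*(-21/8)) = -890 + (3 + 63/8) = -890 + 87/8 = -7033/8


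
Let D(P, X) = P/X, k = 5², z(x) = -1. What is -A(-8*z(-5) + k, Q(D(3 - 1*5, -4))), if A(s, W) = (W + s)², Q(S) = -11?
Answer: -484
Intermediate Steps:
k = 25
-A(-8*z(-5) + k, Q(D(3 - 1*5, -4))) = -(-11 + (-8*(-1) + 25))² = -(-11 + (8 + 25))² = -(-11 + 33)² = -1*22² = -1*484 = -484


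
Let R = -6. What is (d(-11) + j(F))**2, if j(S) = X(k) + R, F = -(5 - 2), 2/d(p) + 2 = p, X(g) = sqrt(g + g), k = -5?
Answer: 4710/169 - 160*I*sqrt(10)/13 ≈ 27.87 - 38.92*I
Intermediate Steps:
X(g) = sqrt(2)*sqrt(g) (X(g) = sqrt(2*g) = sqrt(2)*sqrt(g))
d(p) = 2/(-2 + p)
F = -3 (F = -1*3 = -3)
j(S) = -6 + I*sqrt(10) (j(S) = sqrt(2)*sqrt(-5) - 6 = sqrt(2)*(I*sqrt(5)) - 6 = I*sqrt(10) - 6 = -6 + I*sqrt(10))
(d(-11) + j(F))**2 = (2/(-2 - 11) + (-6 + I*sqrt(10)))**2 = (2/(-13) + (-6 + I*sqrt(10)))**2 = (2*(-1/13) + (-6 + I*sqrt(10)))**2 = (-2/13 + (-6 + I*sqrt(10)))**2 = (-80/13 + I*sqrt(10))**2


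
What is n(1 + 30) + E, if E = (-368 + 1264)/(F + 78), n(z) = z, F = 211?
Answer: 9855/289 ≈ 34.100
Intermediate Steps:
E = 896/289 (E = (-368 + 1264)/(211 + 78) = 896/289 ≈ 3.1003)
n(1 + 30) + E = (1 + 30) + 896/289 = 31 + 896/289 = 9855/289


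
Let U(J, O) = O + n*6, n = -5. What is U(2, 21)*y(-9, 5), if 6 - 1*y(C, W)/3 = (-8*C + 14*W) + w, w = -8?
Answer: 3456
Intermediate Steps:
U(J, O) = -30 + O (U(J, O) = O - 5*6 = O - 30 = -30 + O)
y(C, W) = 42 - 42*W + 24*C (y(C, W) = 18 - 3*((-8*C + 14*W) - 8) = 18 - 3*(-8 - 8*C + 14*W) = 18 + (24 - 42*W + 24*C) = 42 - 42*W + 24*C)
U(2, 21)*y(-9, 5) = (-30 + 21)*(42 - 42*5 + 24*(-9)) = -9*(42 - 210 - 216) = -9*(-384) = 3456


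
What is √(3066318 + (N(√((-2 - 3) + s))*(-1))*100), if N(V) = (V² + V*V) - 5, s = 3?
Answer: 3*√340802 ≈ 1751.3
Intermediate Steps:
N(V) = -5 + 2*V² (N(V) = (V² + V²) - 5 = 2*V² - 5 = -5 + 2*V²)
√(3066318 + (N(√((-2 - 3) + s))*(-1))*100) = √(3066318 + ((-5 + 2*(√((-2 - 3) + 3))²)*(-1))*100) = √(3066318 + ((-5 + 2*(√(-5 + 3))²)*(-1))*100) = √(3066318 + ((-5 + 2*(√(-2))²)*(-1))*100) = √(3066318 + ((-5 + 2*(I*√2)²)*(-1))*100) = √(3066318 + ((-5 + 2*(-2))*(-1))*100) = √(3066318 + ((-5 - 4)*(-1))*100) = √(3066318 - 9*(-1)*100) = √(3066318 + 9*100) = √(3066318 + 900) = √3067218 = 3*√340802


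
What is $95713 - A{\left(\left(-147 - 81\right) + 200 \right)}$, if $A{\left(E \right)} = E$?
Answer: $95741$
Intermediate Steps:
$95713 - A{\left(\left(-147 - 81\right) + 200 \right)} = 95713 - \left(\left(-147 - 81\right) + 200\right) = 95713 - \left(-228 + 200\right) = 95713 - -28 = 95713 + 28 = 95741$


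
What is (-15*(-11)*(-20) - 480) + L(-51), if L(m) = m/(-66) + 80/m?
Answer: -4242053/1122 ≈ -3780.8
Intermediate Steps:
L(m) = 80/m - m/66 (L(m) = m*(-1/66) + 80/m = -m/66 + 80/m = 80/m - m/66)
(-15*(-11)*(-20) - 480) + L(-51) = (-15*(-11)*(-20) - 480) + (80/(-51) - 1/66*(-51)) = (165*(-20) - 480) + (80*(-1/51) + 17/22) = (-3300 - 480) + (-80/51 + 17/22) = -3780 - 893/1122 = -4242053/1122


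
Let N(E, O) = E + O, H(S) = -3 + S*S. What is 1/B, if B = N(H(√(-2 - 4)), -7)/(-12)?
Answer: ¾ ≈ 0.75000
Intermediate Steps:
H(S) = -3 + S²
B = 4/3 (B = ((-3 + (√(-2 - 4))²) - 7)/(-12) = ((-3 + (√(-6))²) - 7)*(-1/12) = ((-3 + (I*√6)²) - 7)*(-1/12) = ((-3 - 6) - 7)*(-1/12) = (-9 - 7)*(-1/12) = -16*(-1/12) = 4/3 ≈ 1.3333)
1/B = 1/(4/3) = ¾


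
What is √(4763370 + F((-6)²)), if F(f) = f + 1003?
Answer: √4764409 ≈ 2182.8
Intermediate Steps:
F(f) = 1003 + f
√(4763370 + F((-6)²)) = √(4763370 + (1003 + (-6)²)) = √(4763370 + (1003 + 36)) = √(4763370 + 1039) = √4764409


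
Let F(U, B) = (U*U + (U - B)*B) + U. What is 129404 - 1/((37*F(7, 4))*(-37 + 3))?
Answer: 11069735777/85544 ≈ 1.2940e+5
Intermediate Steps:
F(U, B) = U + U**2 + B*(U - B) (F(U, B) = (U**2 + B*(U - B)) + U = U + U**2 + B*(U - B))
129404 - 1/((37*F(7, 4))*(-37 + 3)) = 129404 - 1/((37*(7 + 7**2 - 1*4**2 + 4*7))*(-37 + 3)) = 129404 - 1/((37*(7 + 49 - 1*16 + 28))*(-34)) = 129404 - 1/((37*(7 + 49 - 16 + 28))*(-34)) = 129404 - 1/((37*68)*(-34)) = 129404 - 1/(2516*(-34)) = 129404 - 1/(-85544) = 129404 - 1*(-1/85544) = 129404 + 1/85544 = 11069735777/85544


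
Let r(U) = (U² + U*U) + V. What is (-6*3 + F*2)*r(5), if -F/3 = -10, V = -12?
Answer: 1596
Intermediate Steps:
F = 30 (F = -3*(-10) = 30)
r(U) = -12 + 2*U² (r(U) = (U² + U*U) - 12 = (U² + U²) - 12 = 2*U² - 12 = -12 + 2*U²)
(-6*3 + F*2)*r(5) = (-6*3 + 30*2)*(-12 + 2*5²) = (-18 + 60)*(-12 + 2*25) = 42*(-12 + 50) = 42*38 = 1596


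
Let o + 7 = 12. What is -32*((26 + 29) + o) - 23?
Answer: -1943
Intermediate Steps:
o = 5 (o = -7 + 12 = 5)
-32*((26 + 29) + o) - 23 = -32*((26 + 29) + 5) - 23 = -32*(55 + 5) - 23 = -32*60 - 23 = -1920 - 23 = -1943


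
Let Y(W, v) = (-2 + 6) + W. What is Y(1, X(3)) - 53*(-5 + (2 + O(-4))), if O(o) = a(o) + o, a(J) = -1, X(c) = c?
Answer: 429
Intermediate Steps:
Y(W, v) = 4 + W
O(o) = -1 + o
Y(1, X(3)) - 53*(-5 + (2 + O(-4))) = (4 + 1) - 53*(-5 + (2 + (-1 - 4))) = 5 - 53*(-5 + (2 - 5)) = 5 - 53*(-5 - 3) = 5 - (-424) = 5 - 53*(-8) = 5 + 424 = 429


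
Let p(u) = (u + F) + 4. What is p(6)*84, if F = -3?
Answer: 588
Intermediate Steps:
p(u) = 1 + u (p(u) = (u - 3) + 4 = (-3 + u) + 4 = 1 + u)
p(6)*84 = (1 + 6)*84 = 7*84 = 588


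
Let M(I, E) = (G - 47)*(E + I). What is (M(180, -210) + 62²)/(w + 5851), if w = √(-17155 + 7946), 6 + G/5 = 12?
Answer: 12737627/17121705 - 2177*I*√9209/17121705 ≈ 0.74395 - 0.012202*I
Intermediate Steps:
G = 30 (G = -30 + 5*12 = -30 + 60 = 30)
w = I*√9209 (w = √(-9209) = I*√9209 ≈ 95.964*I)
M(I, E) = -17*E - 17*I (M(I, E) = (30 - 47)*(E + I) = -17*(E + I) = -17*E - 17*I)
(M(180, -210) + 62²)/(w + 5851) = ((-17*(-210) - 17*180) + 62²)/(I*√9209 + 5851) = ((3570 - 3060) + 3844)/(5851 + I*√9209) = (510 + 3844)/(5851 + I*√9209) = 4354/(5851 + I*√9209)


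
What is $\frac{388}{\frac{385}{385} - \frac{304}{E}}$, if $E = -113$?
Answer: $\frac{43844}{417} \approx 105.14$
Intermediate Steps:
$\frac{388}{\frac{385}{385} - \frac{304}{E}} = \frac{388}{\frac{385}{385} - \frac{304}{-113}} = \frac{388}{385 \cdot \frac{1}{385} - - \frac{304}{113}} = \frac{388}{1 + \frac{304}{113}} = \frac{388}{\frac{417}{113}} = 388 \cdot \frac{113}{417} = \frac{43844}{417}$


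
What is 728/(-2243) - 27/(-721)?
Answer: -464327/1617203 ≈ -0.28712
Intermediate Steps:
728/(-2243) - 27/(-721) = 728*(-1/2243) - 27*(-1/721) = -728/2243 + 27/721 = -464327/1617203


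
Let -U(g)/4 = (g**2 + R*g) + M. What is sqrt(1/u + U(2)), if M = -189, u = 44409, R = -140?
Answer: sqrt(3668216307069)/44409 ≈ 43.128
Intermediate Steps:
U(g) = 756 - 4*g**2 + 560*g (U(g) = -4*((g**2 - 140*g) - 189) = -4*(-189 + g**2 - 140*g) = 756 - 4*g**2 + 560*g)
sqrt(1/u + U(2)) = sqrt(1/44409 + (756 - 4*2**2 + 560*2)) = sqrt(1/44409 + (756 - 4*4 + 1120)) = sqrt(1/44409 + (756 - 16 + 1120)) = sqrt(1/44409 + 1860) = sqrt(82600741/44409) = sqrt(3668216307069)/44409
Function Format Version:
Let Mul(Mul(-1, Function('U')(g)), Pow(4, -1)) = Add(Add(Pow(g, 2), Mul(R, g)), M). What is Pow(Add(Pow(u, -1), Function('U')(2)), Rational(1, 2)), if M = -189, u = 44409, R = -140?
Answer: Mul(Rational(1, 44409), Pow(3668216307069, Rational(1, 2))) ≈ 43.128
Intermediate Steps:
Function('U')(g) = Add(756, Mul(-4, Pow(g, 2)), Mul(560, g)) (Function('U')(g) = Mul(-4, Add(Add(Pow(g, 2), Mul(-140, g)), -189)) = Mul(-4, Add(-189, Pow(g, 2), Mul(-140, g))) = Add(756, Mul(-4, Pow(g, 2)), Mul(560, g)))
Pow(Add(Pow(u, -1), Function('U')(2)), Rational(1, 2)) = Pow(Add(Pow(44409, -1), Add(756, Mul(-4, Pow(2, 2)), Mul(560, 2))), Rational(1, 2)) = Pow(Add(Rational(1, 44409), Add(756, Mul(-4, 4), 1120)), Rational(1, 2)) = Pow(Add(Rational(1, 44409), Add(756, -16, 1120)), Rational(1, 2)) = Pow(Add(Rational(1, 44409), 1860), Rational(1, 2)) = Pow(Rational(82600741, 44409), Rational(1, 2)) = Mul(Rational(1, 44409), Pow(3668216307069, Rational(1, 2)))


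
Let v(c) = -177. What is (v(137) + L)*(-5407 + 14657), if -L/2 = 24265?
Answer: -450539750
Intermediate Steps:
L = -48530 (L = -2*24265 = -48530)
(v(137) + L)*(-5407 + 14657) = (-177 - 48530)*(-5407 + 14657) = -48707*9250 = -450539750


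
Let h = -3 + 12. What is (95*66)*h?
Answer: 56430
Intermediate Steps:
h = 9
(95*66)*h = (95*66)*9 = 6270*9 = 56430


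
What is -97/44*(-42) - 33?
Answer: 1311/22 ≈ 59.591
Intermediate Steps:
-97/44*(-42) - 33 = 2037/22 - 33 = 1311/22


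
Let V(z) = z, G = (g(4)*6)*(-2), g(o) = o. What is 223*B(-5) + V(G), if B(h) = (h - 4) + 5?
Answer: -940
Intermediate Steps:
G = -48 (G = (4*6)*(-2) = 24*(-2) = -48)
B(h) = 1 + h (B(h) = (-4 + h) + 5 = 1 + h)
223*B(-5) + V(G) = 223*(1 - 5) - 48 = 223*(-4) - 48 = -892 - 48 = -940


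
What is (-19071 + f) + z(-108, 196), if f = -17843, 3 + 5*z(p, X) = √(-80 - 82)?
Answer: -184573/5 + 9*I*√2/5 ≈ -36915.0 + 2.5456*I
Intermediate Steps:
z(p, X) = -⅗ + 9*I*√2/5 (z(p, X) = -⅗ + √(-80 - 82)/5 = -⅗ + √(-162)/5 = -⅗ + (9*I*√2)/5 = -⅗ + 9*I*√2/5)
(-19071 + f) + z(-108, 196) = (-19071 - 17843) + (-⅗ + 9*I*√2/5) = -36914 + (-⅗ + 9*I*√2/5) = -184573/5 + 9*I*√2/5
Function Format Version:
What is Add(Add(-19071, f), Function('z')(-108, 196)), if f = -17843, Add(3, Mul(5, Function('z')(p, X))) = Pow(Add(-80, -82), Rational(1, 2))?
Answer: Add(Rational(-184573, 5), Mul(Rational(9, 5), I, Pow(2, Rational(1, 2)))) ≈ Add(-36915., Mul(2.5456, I))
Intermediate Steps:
Function('z')(p, X) = Add(Rational(-3, 5), Mul(Rational(9, 5), I, Pow(2, Rational(1, 2)))) (Function('z')(p, X) = Add(Rational(-3, 5), Mul(Rational(1, 5), Pow(Add(-80, -82), Rational(1, 2)))) = Add(Rational(-3, 5), Mul(Rational(1, 5), Pow(-162, Rational(1, 2)))) = Add(Rational(-3, 5), Mul(Rational(1, 5), Mul(9, I, Pow(2, Rational(1, 2))))) = Add(Rational(-3, 5), Mul(Rational(9, 5), I, Pow(2, Rational(1, 2)))))
Add(Add(-19071, f), Function('z')(-108, 196)) = Add(Add(-19071, -17843), Add(Rational(-3, 5), Mul(Rational(9, 5), I, Pow(2, Rational(1, 2))))) = Add(-36914, Add(Rational(-3, 5), Mul(Rational(9, 5), I, Pow(2, Rational(1, 2))))) = Add(Rational(-184573, 5), Mul(Rational(9, 5), I, Pow(2, Rational(1, 2))))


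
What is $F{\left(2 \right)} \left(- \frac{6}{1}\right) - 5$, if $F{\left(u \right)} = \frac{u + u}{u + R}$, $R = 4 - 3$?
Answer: $-13$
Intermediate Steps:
$R = 1$
$F{\left(u \right)} = \frac{2 u}{1 + u}$ ($F{\left(u \right)} = \frac{u + u}{u + 1} = \frac{2 u}{1 + u}$)
$F{\left(2 \right)} \left(- \frac{6}{1}\right) - 5 = 2 \cdot 2 \frac{1}{1 + 2} \left(- \frac{6}{1}\right) - 5 = 2 \cdot 2 \cdot \frac{1}{3} \left(\left(-6\right) 1\right) - 5 = 2 \cdot 2 \cdot \frac{1}{3} \left(-6\right) - 5 = \frac{4}{3} \left(-6\right) - 5 = -8 - 5 = -13$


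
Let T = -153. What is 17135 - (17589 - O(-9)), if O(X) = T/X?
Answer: -437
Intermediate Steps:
O(X) = -153/X
17135 - (17589 - O(-9)) = 17135 - (17589 - (-153)/(-9)) = 17135 - (17589 - (-153)*(-1)/9) = 17135 - (17589 - 1*17) = 17135 - (17589 - 17) = 17135 - 1*17572 = 17135 - 17572 = -437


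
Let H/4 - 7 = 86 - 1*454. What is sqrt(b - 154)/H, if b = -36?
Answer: -I*sqrt(190)/1444 ≈ -0.0095457*I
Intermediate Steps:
H = -1444 (H = 28 + 4*(86 - 1*454) = 28 + 4*(86 - 454) = 28 + 4*(-368) = 28 - 1472 = -1444)
sqrt(b - 154)/H = sqrt(-36 - 154)/(-1444) = sqrt(-190)*(-1/1444) = (I*sqrt(190))*(-1/1444) = -I*sqrt(190)/1444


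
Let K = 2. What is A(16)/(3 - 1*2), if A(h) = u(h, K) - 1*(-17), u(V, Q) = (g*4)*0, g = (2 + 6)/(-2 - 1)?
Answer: 17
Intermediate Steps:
g = -8/3 (g = 8/(-3) = 8*(-⅓) = -8/3 ≈ -2.6667)
u(V, Q) = 0 (u(V, Q) = -8/3*4*0 = -32/3*0 = 0)
A(h) = 17 (A(h) = 0 - 1*(-17) = 0 + 17 = 17)
A(16)/(3 - 1*2) = 17/(3 - 1*2) = 17/(3 - 2) = 17/1 = 1*17 = 17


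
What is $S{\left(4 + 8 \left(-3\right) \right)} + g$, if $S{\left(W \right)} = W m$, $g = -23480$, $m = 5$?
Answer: $-23580$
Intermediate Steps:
$S{\left(W \right)} = 5 W$ ($S{\left(W \right)} = W 5 = 5 W$)
$S{\left(4 + 8 \left(-3\right) \right)} + g = 5 \left(4 + 8 \left(-3\right)\right) - 23480 = 5 \left(4 - 24\right) - 23480 = 5 \left(-20\right) - 23480 = -100 - 23480 = -23580$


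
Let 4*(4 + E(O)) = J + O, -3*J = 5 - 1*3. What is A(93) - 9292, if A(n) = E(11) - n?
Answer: -112637/12 ≈ -9386.4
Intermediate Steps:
J = -2/3 (J = -(5 - 1*3)/3 = -(5 - 3)/3 = -1/3*2 = -2/3 ≈ -0.66667)
E(O) = -25/6 + O/4 (E(O) = -4 + (-2/3 + O)/4 = -4 + (-1/6 + O/4) = -25/6 + O/4)
A(n) = -17/12 - n (A(n) = (-25/6 + (1/4)*11) - n = (-25/6 + 11/4) - n = -17/12 - n)
A(93) - 9292 = (-17/12 - 1*93) - 9292 = (-17/12 - 93) - 9292 = -1133/12 - 9292 = -112637/12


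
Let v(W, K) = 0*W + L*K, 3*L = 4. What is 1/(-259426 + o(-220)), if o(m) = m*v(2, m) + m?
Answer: -3/585338 ≈ -5.1252e-6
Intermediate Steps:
L = 4/3 (L = (1/3)*4 = 4/3 ≈ 1.3333)
v(W, K) = 4*K/3 (v(W, K) = 0*W + 4*K/3 = 0 + 4*K/3 = 4*K/3)
o(m) = m + 4*m**2/3 (o(m) = m*(4*m/3) + m = 4*m**2/3 + m = m + 4*m**2/3)
1/(-259426 + o(-220)) = 1/(-259426 + (1/3)*(-220)*(3 + 4*(-220))) = 1/(-259426 + (1/3)*(-220)*(3 - 880)) = 1/(-259426 + (1/3)*(-220)*(-877)) = 1/(-259426 + 192940/3) = 1/(-585338/3) = -3/585338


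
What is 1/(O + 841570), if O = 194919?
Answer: 1/1036489 ≈ 9.6480e-7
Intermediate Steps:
1/(O + 841570) = 1/(194919 + 841570) = 1/1036489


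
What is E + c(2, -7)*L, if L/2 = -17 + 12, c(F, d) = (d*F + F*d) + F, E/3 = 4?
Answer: 272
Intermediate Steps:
E = 12 (E = 3*4 = 12)
c(F, d) = F + 2*F*d (c(F, d) = (F*d + F*d) + F = 2*F*d + F = F + 2*F*d)
L = -10 (L = 2*(-17 + 12) = 2*(-5) = -10)
E + c(2, -7)*L = 12 + (2*(1 + 2*(-7)))*(-10) = 12 + (2*(1 - 14))*(-10) = 12 + (2*(-13))*(-10) = 12 - 26*(-10) = 12 + 260 = 272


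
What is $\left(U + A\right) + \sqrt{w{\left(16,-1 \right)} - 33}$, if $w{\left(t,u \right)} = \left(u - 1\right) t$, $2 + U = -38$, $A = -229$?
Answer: $-269 + i \sqrt{65} \approx -269.0 + 8.0623 i$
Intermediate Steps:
$U = -40$ ($U = -2 - 38 = -40$)
$w{\left(t,u \right)} = t \left(-1 + u\right)$ ($w{\left(t,u \right)} = \left(-1 + u\right) t = t \left(-1 + u\right)$)
$\left(U + A\right) + \sqrt{w{\left(16,-1 \right)} - 33} = \left(-40 - 229\right) + \sqrt{16 \left(-1 - 1\right) - 33} = -269 + \sqrt{16 \left(-2\right) - 33} = -269 + \sqrt{-32 - 33} = -269 + \sqrt{-65} = -269 + i \sqrt{65}$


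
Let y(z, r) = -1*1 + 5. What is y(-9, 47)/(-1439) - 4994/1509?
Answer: -7192402/2171451 ≈ -3.3123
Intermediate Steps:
y(z, r) = 4 (y(z, r) = -1 + 5 = 4)
y(-9, 47)/(-1439) - 4994/1509 = 4/(-1439) - 4994/1509 = 4*(-1/1439) - 4994*1/1509 = -4/1439 - 4994/1509 = -7192402/2171451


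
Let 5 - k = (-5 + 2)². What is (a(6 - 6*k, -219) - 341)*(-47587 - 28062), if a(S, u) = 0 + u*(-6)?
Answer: -73606477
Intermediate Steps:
k = -4 (k = 5 - (-5 + 2)² = 5 - 1*(-3)² = 5 - 1*9 = 5 - 9 = -4)
a(S, u) = -6*u (a(S, u) = 0 - 6*u = -6*u)
(a(6 - 6*k, -219) - 341)*(-47587 - 28062) = (-6*(-219) - 341)*(-47587 - 28062) = (1314 - 341)*(-75649) = 973*(-75649) = -73606477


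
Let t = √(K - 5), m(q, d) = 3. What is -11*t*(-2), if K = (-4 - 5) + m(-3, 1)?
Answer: 22*I*√11 ≈ 72.966*I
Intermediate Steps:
K = -6 (K = (-4 - 5) + 3 = -9 + 3 = -6)
t = I*√11 (t = √(-6 - 5) = √(-11) = I*√11 ≈ 3.3166*I)
-11*t*(-2) = -11*I*√11*(-2) = 22*I*√11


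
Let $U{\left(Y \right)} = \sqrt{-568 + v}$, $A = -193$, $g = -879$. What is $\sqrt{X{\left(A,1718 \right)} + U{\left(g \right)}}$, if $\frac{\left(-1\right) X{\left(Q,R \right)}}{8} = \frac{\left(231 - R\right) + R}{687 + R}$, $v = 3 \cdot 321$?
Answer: $\frac{\sqrt{-4444440 + 5784025 \sqrt{395}}}{2405} \approx 4.3711$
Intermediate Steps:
$v = 963$
$X{\left(Q,R \right)} = - \frac{1848}{687 + R}$ ($X{\left(Q,R \right)} = - 8 \frac{\left(231 - R\right) + R}{687 + R} = - 8 \frac{231}{687 + R} = - \frac{1848}{687 + R}$)
$U{\left(Y \right)} = \sqrt{395}$ ($U{\left(Y \right)} = \sqrt{-568 + 963} = \sqrt{395}$)
$\sqrt{X{\left(A,1718 \right)} + U{\left(g \right)}} = \sqrt{- \frac{1848}{687 + 1718} + \sqrt{395}} = \sqrt{- \frac{1848}{2405} + \sqrt{395}}$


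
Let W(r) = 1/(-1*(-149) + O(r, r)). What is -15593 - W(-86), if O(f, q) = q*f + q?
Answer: -116308188/7459 ≈ -15593.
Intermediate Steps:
O(f, q) = q + f*q (O(f, q) = f*q + q = q + f*q)
W(r) = 1/(149 + r*(1 + r)) (W(r) = 1/(-1*(-149) + r*(1 + r)) = 1/(149 + r*(1 + r)))
-15593 - W(-86) = -15593 - 1/(149 - 86*(1 - 86)) = -15593 - 1/(149 - 86*(-85)) = -15593 - 1/(149 + 7310) = -15593 - 1/7459 = -116308188/7459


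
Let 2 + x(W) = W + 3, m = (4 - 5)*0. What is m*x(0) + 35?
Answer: 35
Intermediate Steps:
m = 0 (m = -1*0 = 0)
x(W) = 1 + W (x(W) = -2 + (W + 3) = -2 + (3 + W) = 1 + W)
m*x(0) + 35 = 0*(1 + 0) + 35 = 0*1 + 35 = 0 + 35 = 35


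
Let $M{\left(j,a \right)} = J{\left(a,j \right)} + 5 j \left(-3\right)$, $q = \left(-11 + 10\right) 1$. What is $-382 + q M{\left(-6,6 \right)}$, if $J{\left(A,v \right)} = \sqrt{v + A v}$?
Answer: $-472 - i \sqrt{42} \approx -472.0 - 6.4807 i$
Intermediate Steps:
$q = -1$ ($q = \left(-1\right) 1 = -1$)
$M{\left(j,a \right)} = \sqrt{j \left(1 + a\right)} - 15 j$ ($M{\left(j,a \right)} = \sqrt{j \left(1 + a\right)} + 5 j \left(-3\right) = \sqrt{j \left(1 + a\right)} - 15 j$)
$-382 + q M{\left(-6,6 \right)} = -382 - \left(\sqrt{- 6 \left(1 + 6\right)} - -90\right) = -382 - \left(\sqrt{\left(-6\right) 7} + 90\right) = -382 - \left(\sqrt{-42} + 90\right) = -382 - \left(i \sqrt{42} + 90\right) = -382 - \left(90 + i \sqrt{42}\right) = -472 - i \sqrt{42}$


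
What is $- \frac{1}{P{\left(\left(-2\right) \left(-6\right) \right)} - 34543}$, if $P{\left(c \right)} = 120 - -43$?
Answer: $\frac{1}{34380} \approx 2.9087 \cdot 10^{-5}$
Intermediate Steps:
$P{\left(c \right)} = 163$ ($P{\left(c \right)} = 120 + 43 = 163$)
$- \frac{1}{P{\left(\left(-2\right) \left(-6\right) \right)} - 34543} = - \frac{1}{163 - 34543} = - \frac{1}{-34380} = \left(-1\right) \left(- \frac{1}{34380}\right) = \frac{1}{34380}$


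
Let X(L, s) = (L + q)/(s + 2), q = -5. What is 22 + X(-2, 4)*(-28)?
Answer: 164/3 ≈ 54.667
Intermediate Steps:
X(L, s) = (-5 + L)/(2 + s) (X(L, s) = (L - 5)/(s + 2) = (-5 + L)/(2 + s))
22 + X(-2, 4)*(-28) = 22 + ((-5 - 2)/(2 + 4))*(-28) = 22 + (-7/6)*(-28) = 22 + ((⅙)*(-7))*(-28) = 22 - 7/6*(-28) = 22 + 98/3 = 164/3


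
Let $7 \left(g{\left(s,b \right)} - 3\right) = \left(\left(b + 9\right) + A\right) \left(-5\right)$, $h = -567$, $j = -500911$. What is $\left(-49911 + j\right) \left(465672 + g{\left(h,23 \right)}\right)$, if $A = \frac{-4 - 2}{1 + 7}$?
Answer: $- \frac{3590884356025}{14} \approx -2.5649 \cdot 10^{11}$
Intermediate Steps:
$A = - \frac{3}{4}$ ($A = - \frac{6}{8} = \left(-6\right) \frac{1}{8} = - \frac{3}{4} \approx -0.75$)
$g{\left(s,b \right)} = - \frac{81}{28} - \frac{5 b}{7}$ ($g{\left(s,b \right)} = 3 + \frac{\left(\left(b + 9\right) - \frac{3}{4}\right) \left(-5\right)}{7} = 3 + \frac{\left(\left(9 + b\right) - \frac{3}{4}\right) \left(-5\right)}{7} = 3 + \frac{\left(\frac{33}{4} + b\right) \left(-5\right)}{7} = 3 + \frac{- \frac{165}{4} - 5 b}{7} = 3 - \left(\frac{165}{28} + \frac{5 b}{7}\right) = - \frac{81}{28} - \frac{5 b}{7}$)
$\left(-49911 + j\right) \left(465672 + g{\left(h,23 \right)}\right) = \left(-49911 - 500911\right) \left(465672 - \frac{541}{28}\right) = - 550822 \left(465672 - \frac{541}{28}\right) = \left(-550822\right) \frac{13038275}{28} = - \frac{3590884356025}{14}$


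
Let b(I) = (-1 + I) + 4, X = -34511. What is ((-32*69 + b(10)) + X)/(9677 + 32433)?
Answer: -18353/21055 ≈ -0.87167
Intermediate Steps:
b(I) = 3 + I
((-32*69 + b(10)) + X)/(9677 + 32433) = ((-32*69 + (3 + 10)) - 34511)/(9677 + 32433) = ((-2208 + 13) - 34511)/42110 = (-2195 - 34511)*(1/42110) = -36706*1/42110 = -18353/21055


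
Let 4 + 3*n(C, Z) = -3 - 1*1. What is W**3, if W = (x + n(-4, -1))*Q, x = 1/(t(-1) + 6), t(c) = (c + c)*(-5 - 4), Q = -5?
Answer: 1157625/512 ≈ 2261.0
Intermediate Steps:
n(C, Z) = -8/3 (n(C, Z) = -4/3 + (-3 - 1*1)/3 = -4/3 + (-3 - 1)/3 = -4/3 + (1/3)*(-4) = -4/3 - 4/3 = -8/3)
t(c) = -18*c (t(c) = (2*c)*(-9) = -18*c)
x = 1/24 (x = 1/(-18*(-1) + 6) = 1/(18 + 6) = 1/24 ≈ 0.041667)
W = 105/8 (W = (1/24 - 8/3)*(-5) = -21/8*(-5) = 105/8 ≈ 13.125)
W**3 = (105/8)**3 = 1157625/512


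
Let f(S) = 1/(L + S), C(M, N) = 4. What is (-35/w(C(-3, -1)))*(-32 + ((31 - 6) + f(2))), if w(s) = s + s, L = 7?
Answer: 1085/36 ≈ 30.139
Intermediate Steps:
w(s) = 2*s
f(S) = 1/(7 + S)
(-35/w(C(-3, -1)))*(-32 + ((31 - 6) + f(2))) = (-35/(2*4))*(-32 + ((31 - 6) + 1/(7 + 2))) = (-35/8)*(-32 + (25 + 1/9)) = (-35*⅛)*(-32 + (25 + ⅑)) = -35*(-32 + 226/9)/8 = -35/8*(-62/9) = 1085/36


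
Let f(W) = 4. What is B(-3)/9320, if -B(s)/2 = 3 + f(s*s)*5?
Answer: -23/4660 ≈ -0.0049356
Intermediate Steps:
B(s) = -46 (B(s) = -2*(3 + 4*5) = -2*(3 + 20) = -2*23 = -46)
B(-3)/9320 = -46/9320 = -46*1/9320 = -23/4660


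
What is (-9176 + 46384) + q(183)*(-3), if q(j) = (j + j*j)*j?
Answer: -18448720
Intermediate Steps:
q(j) = j*(j + j²) (q(j) = (j + j²)*j = j*(j + j²))
(-9176 + 46384) + q(183)*(-3) = (-9176 + 46384) + (183²*(1 + 183))*(-3) = 37208 + (33489*184)*(-3) = 37208 + 6161976*(-3) = 37208 - 18485928 = -18448720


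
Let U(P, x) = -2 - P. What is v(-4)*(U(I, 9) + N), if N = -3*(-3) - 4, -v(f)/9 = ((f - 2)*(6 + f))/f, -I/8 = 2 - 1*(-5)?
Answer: -1593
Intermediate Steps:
I = -56 (I = -8*(2 - 1*(-5)) = -8*(2 + 5) = -8*7 = -56)
v(f) = -9*(-2 + f)*(6 + f)/f (v(f) = -9*(f - 2)*(6 + f)/f = -9*(-2 + f)*(6 + f)/f)
N = 5 (N = 9 - 4 = 5)
v(-4)*(U(I, 9) + N) = (-36 - 9*(-4) + 108/(-4))*((-2 - 1*(-56)) + 5) = (-36 + 36 + 108*(-1/4))*((-2 + 56) + 5) = (-36 + 36 - 27)*(54 + 5) = -27*59 = -1593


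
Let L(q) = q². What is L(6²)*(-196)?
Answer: -254016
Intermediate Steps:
L(6²)*(-196) = (6²)²*(-196) = 36²*(-196) = 1296*(-196) = -254016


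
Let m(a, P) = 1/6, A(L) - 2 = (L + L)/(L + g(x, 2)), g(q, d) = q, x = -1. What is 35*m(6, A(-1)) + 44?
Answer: 299/6 ≈ 49.833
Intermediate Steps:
A(L) = 2 + 2*L/(-1 + L) (A(L) = 2 + (L + L)/(L - 1) = 2 + (2*L)/(-1 + L) = 2 + 2*L/(-1 + L))
m(a, P) = ⅙
35*m(6, A(-1)) + 44 = 35*(⅙) + 44 = 35/6 + 44 = 299/6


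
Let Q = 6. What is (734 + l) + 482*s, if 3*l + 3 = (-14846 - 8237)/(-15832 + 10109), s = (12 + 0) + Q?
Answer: 161566204/17169 ≈ 9410.3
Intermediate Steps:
s = 18 (s = (12 + 0) + 6 = 12 + 6 = 18)
l = 5914/17169 (l = -1 + ((-14846 - 8237)/(-15832 + 10109))/3 = -1 + (-23083/(-5723))/3 = -1 + (-23083*(-1/5723))/3 = -1 + (1/3)*(23083/5723) = -1 + 23083/17169 = 5914/17169 ≈ 0.34446)
(734 + l) + 482*s = (734 + 5914/17169) + 482*18 = 12607960/17169 + 8676 = 161566204/17169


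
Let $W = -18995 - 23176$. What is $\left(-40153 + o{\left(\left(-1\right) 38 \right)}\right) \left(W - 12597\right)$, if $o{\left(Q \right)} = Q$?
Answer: $2201180688$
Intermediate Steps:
$W = -42171$
$\left(-40153 + o{\left(\left(-1\right) 38 \right)}\right) \left(W - 12597\right) = \left(-40153 - 38\right) \left(-42171 - 12597\right) = \left(-40153 - 38\right) \left(-54768\right) = \left(-40191\right) \left(-54768\right) = 2201180688$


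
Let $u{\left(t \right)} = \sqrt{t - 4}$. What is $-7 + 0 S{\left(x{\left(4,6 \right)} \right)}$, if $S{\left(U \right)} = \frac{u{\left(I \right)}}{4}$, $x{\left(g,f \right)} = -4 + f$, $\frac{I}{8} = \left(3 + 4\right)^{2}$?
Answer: $-7$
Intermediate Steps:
$I = 392$ ($I = 8 \left(3 + 4\right)^{2} = 8 \cdot 7^{2} = 8 \cdot 49 = 392$)
$u{\left(t \right)} = \sqrt{-4 + t}$
$S{\left(U \right)} = \frac{\sqrt{97}}{2}$ ($S{\left(U \right)} = \frac{\sqrt{-4 + 392}}{4} = \sqrt{388} \cdot \frac{1}{4} = 2 \sqrt{97} \cdot \frac{1}{4} = \frac{\sqrt{97}}{2}$)
$-7 + 0 S{\left(x{\left(4,6 \right)} \right)} = -7 + 0 \frac{\sqrt{97}}{2} = -7 + 0 = -7$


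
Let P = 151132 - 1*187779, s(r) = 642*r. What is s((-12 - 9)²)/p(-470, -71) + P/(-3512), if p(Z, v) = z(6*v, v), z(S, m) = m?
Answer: -991722527/249352 ≈ -3977.2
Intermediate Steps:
p(Z, v) = v
P = -36647 (P = 151132 - 187779 = -36647)
s((-12 - 9)²)/p(-470, -71) + P/(-3512) = (642*(-12 - 9)²)/(-71) - 36647/(-3512) = (642*(-21)²)*(-1/71) - 36647*(-1/3512) = (642*441)*(-1/71) + 36647/3512 = 283122*(-1/71) + 36647/3512 = -283122/71 + 36647/3512 = -991722527/249352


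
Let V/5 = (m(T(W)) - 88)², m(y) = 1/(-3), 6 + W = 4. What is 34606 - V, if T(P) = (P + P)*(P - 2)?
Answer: -39671/9 ≈ -4407.9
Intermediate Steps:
W = -2 (W = -6 + 4 = -2)
T(P) = 2*P*(-2 + P) (T(P) = (2*P)*(-2 + P) = 2*P*(-2 + P))
m(y) = -⅓
V = 351125/9 (V = 5*(-⅓ - 88)² = 5*(-265/3)² = 5*(70225/9) = 351125/9 ≈ 39014.)
34606 - V = 34606 - 1*351125/9 = 34606 - 351125/9 = -39671/9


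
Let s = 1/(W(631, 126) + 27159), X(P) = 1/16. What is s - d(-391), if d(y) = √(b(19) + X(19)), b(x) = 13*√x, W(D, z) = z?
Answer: 1/27285 - √(1 + 208*√19)/4 ≈ -7.5318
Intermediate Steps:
X(P) = 1/16
d(y) = √(1/16 + 13*√19) (d(y) = √(13*√19 + 1/16) = √(1/16 + 13*√19))
s = 1/27285 (s = 1/(126 + 27159) = 1/27285 ≈ 3.6650e-5)
s - d(-391) = 1/27285 - √(1 + 208*√19)/4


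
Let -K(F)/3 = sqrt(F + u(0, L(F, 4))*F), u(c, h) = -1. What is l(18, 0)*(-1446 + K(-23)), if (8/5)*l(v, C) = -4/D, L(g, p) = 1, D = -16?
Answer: 0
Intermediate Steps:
l(v, C) = 5/32 (l(v, C) = 5*(-4/(-16))/8 = 5*(-4*(-1/16))/8 = (5/8)*(1/4) = 5/32)
K(F) = 0 (K(F) = -3*sqrt(F - F) = -3*sqrt(0) = -3*0 = 0)
l(18, 0)*(-1446 + K(-23)) = 5*(-1446 + 0)/32 = (5/32)*(-1446) = -3615/16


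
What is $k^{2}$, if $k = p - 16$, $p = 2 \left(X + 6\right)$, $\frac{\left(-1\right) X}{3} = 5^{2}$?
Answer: $23716$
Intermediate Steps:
$X = -75$ ($X = - 3 \cdot 5^{2} = \left(-3\right) 25 = -75$)
$p = -138$ ($p = 2 \left(-75 + 6\right) = 2 \left(-69\right) = -138$)
$k = -154$ ($k = -138 - 16 = -154$)
$k^{2} = \left(-154\right)^{2} = 23716$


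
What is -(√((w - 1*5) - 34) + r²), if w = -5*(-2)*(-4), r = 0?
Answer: -I*√79 ≈ -8.8882*I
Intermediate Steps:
w = -40 (w = 10*(-4) = -40)
-(√((w - 1*5) - 34) + r²) = -(√((-40 - 1*5) - 34) + 0²) = -(√((-40 - 5) - 34) + 0) = -(√(-45 - 34) + 0) = -(√(-79) + 0) = -(I*√79 + 0) = -I*√79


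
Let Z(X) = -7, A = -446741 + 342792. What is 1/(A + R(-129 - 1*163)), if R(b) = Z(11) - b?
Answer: -1/103664 ≈ -9.6466e-6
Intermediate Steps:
A = -103949
R(b) = -7 - b
1/(A + R(-129 - 1*163)) = 1/(-103949 + (-7 - (-129 - 1*163))) = 1/(-103949 + (-7 - (-129 - 163))) = 1/(-103949 + (-7 - 1*(-292))) = 1/(-103949 + (-7 + 292)) = 1/(-103949 + 285) = 1/(-103664) = -1/103664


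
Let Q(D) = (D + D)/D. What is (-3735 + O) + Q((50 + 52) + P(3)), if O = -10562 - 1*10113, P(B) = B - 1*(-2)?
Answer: -24408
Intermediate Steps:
P(B) = 2 + B (P(B) = B + 2 = 2 + B)
Q(D) = 2 (Q(D) = (2*D)/D = 2)
O = -20675 (O = -10562 - 10113 = -20675)
(-3735 + O) + Q((50 + 52) + P(3)) = (-3735 - 20675) + 2 = -24410 + 2 = -24408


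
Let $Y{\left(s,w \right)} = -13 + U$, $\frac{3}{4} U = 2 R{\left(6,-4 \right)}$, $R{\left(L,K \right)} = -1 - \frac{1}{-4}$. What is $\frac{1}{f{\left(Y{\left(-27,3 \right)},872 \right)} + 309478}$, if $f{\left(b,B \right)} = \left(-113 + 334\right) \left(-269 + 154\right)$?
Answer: $\frac{1}{284063} \approx 3.5203 \cdot 10^{-6}$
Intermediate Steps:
$R{\left(L,K \right)} = - \frac{3}{4}$ ($R{\left(L,K \right)} = -1 - - \frac{1}{4} = -1 + \frac{1}{4} = - \frac{3}{4}$)
$U = -2$ ($U = \frac{4 \cdot 2 \left(- \frac{3}{4}\right)}{3} = \frac{4}{3} \left(- \frac{3}{2}\right) = -2$)
$Y{\left(s,w \right)} = -15$ ($Y{\left(s,w \right)} = -13 - 2 = -15$)
$f{\left(b,B \right)} = -25415$ ($f{\left(b,B \right)} = 221 \left(-115\right) = -25415$)
$\frac{1}{f{\left(Y{\left(-27,3 \right)},872 \right)} + 309478} = \frac{1}{-25415 + 309478} = \frac{1}{284063}$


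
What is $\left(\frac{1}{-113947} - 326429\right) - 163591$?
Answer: $- \frac{55836308941}{113947} \approx -4.9002 \cdot 10^{5}$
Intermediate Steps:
$\left(\frac{1}{-113947} - 326429\right) - 163591 = \left(- \frac{1}{113947} - 326429\right) - 163591 = - \frac{37195605264}{113947} - 163591 = - \frac{55836308941}{113947}$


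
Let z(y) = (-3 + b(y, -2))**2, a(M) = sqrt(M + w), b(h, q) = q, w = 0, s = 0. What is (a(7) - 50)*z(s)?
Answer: -1250 + 25*sqrt(7) ≈ -1183.9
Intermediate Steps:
a(M) = sqrt(M) (a(M) = sqrt(M + 0) = sqrt(M))
z(y) = 25 (z(y) = (-3 - 2)**2 = (-5)**2 = 25)
(a(7) - 50)*z(s) = (sqrt(7) - 50)*25 = (-50 + sqrt(7))*25 = -1250 + 25*sqrt(7)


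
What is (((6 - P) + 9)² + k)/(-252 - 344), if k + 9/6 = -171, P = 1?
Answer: -47/1192 ≈ -0.039430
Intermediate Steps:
k = -345/2 (k = -3/2 - 171 = -345/2 ≈ -172.50)
(((6 - P) + 9)² + k)/(-252 - 344) = (((6 - 1*1) + 9)² - 345/2)/(-252 - 344) = (((6 - 1) + 9)² - 345/2)/(-596) = ((5 + 9)² - 345/2)*(-1/596) = (14² - 345/2)*(-1/596) = (196 - 345/2)*(-1/596) = (47/2)*(-1/596) = -47/1192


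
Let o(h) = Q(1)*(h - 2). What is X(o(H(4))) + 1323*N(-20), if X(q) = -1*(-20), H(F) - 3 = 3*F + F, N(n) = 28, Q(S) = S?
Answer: 37064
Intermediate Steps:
H(F) = 3 + 4*F (H(F) = 3 + (3*F + F) = 3 + 4*F)
o(h) = -2 + h (o(h) = 1*(h - 2) = 1*(-2 + h) = -2 + h)
X(q) = 20
X(o(H(4))) + 1323*N(-20) = 20 + 1323*28 = 20 + 37044 = 37064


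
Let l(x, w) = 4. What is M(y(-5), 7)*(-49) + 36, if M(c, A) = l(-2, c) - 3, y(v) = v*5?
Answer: -13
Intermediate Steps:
y(v) = 5*v
M(c, A) = 1 (M(c, A) = 4 - 3 = 1)
M(y(-5), 7)*(-49) + 36 = 1*(-49) + 36 = -49 + 36 = -13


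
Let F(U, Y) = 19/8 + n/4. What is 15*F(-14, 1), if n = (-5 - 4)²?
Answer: 2715/8 ≈ 339.38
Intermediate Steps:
n = 81 (n = (-9)² = 81)
F(U, Y) = 181/8 (F(U, Y) = 19/8 + 81/4 = 181/8)
15*F(-14, 1) = 15*(181/8) = 2715/8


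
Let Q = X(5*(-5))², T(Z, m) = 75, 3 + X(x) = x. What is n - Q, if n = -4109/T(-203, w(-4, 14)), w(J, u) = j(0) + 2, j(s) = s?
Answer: -62909/75 ≈ -838.79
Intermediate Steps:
X(x) = -3 + x
w(J, u) = 2 (w(J, u) = 0 + 2 = 2)
Q = 784 (Q = (-3 + 5*(-5))² = (-3 - 25)² = (-28)² = 784)
n = -4109/75 ≈ -54.787
n - Q = -4109/75 - 1*784 = -4109/75 - 784 = -62909/75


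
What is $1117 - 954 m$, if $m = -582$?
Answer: $556345$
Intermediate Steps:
$1117 - 954 m = 1117 - -555228 = 1117 + 555228 = 556345$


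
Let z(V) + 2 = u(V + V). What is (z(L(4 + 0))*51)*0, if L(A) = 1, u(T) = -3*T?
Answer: 0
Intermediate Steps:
z(V) = -2 - 6*V (z(V) = -2 - 3*(V + V) = -2 - 6*V)
(z(L(4 + 0))*51)*0 = ((-2 - 6*1)*51)*0 = ((-2 - 6)*51)*0 = -8*51*0 = -408*0 = 0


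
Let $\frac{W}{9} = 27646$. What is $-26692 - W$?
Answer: $-275506$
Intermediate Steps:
$W = 248814$ ($W = 9 \cdot 27646 = 248814$)
$-26692 - W = -26692 - 248814 = -275506$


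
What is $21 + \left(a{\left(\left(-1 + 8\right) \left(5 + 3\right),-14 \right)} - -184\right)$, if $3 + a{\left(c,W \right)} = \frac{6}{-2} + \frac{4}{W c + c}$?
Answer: $\frac{36217}{182} \approx 198.99$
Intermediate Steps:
$a{\left(c,W \right)} = -6 + \frac{4}{c + W c}$ ($a{\left(c,W \right)} = -3 + \left(\frac{6}{-2} + \frac{4}{W c + c}\right) = -3 + \left(6 \left(- \frac{1}{2}\right) + \frac{4}{c + W c}\right) = -3 - \left(3 - \frac{4}{c + W c}\right) = -6 + \frac{4}{c + W c}$)
$21 + \left(a{\left(\left(-1 + 8\right) \left(5 + 3\right),-14 \right)} - -184\right) = 21 + \left(\frac{2 \left(2 - 3 \left(-1 + 8\right) \left(5 + 3\right) - - 42 \left(-1 + 8\right) \left(5 + 3\right)\right)}{\left(-1 + 8\right) \left(5 + 3\right) \left(1 - 14\right)} - -184\right) = 21 + \left(\frac{2 \left(2 - 3 \cdot 7 \cdot 8 - - 42 \cdot 7 \cdot 8\right)}{7 \cdot 8 \left(-13\right)} + 184\right) = 21 + \left(2 \cdot \frac{1}{56} \left(- \frac{1}{13}\right) \left(2 - 168 - \left(-42\right) 56\right) + 184\right) = 21 + \left(2 \cdot \frac{1}{56} \left(- \frac{1}{13}\right) \left(2 - 168 + 2352\right) + 184\right) = 21 + \left(2 \cdot \frac{1}{56} \left(- \frac{1}{13}\right) 2186 + 184\right) = 21 + \left(- \frac{1093}{182} + 184\right) = 21 + \frac{32395}{182} = \frac{36217}{182}$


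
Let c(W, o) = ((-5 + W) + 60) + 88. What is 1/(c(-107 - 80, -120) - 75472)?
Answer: -1/75516 ≈ -1.3242e-5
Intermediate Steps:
c(W, o) = 143 + W (c(W, o) = (55 + W) + 88 = 143 + W)
1/(c(-107 - 80, -120) - 75472) = 1/((143 + (-107 - 80)) - 75472) = 1/((143 - 187) - 75472) = 1/(-44 - 75472) = 1/(-75516) = -1/75516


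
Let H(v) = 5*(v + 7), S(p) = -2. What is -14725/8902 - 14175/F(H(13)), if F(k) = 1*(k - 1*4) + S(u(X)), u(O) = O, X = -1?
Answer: -31892500/209197 ≈ -152.45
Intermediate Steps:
H(v) = 35 + 5*v (H(v) = 5*(7 + v) = 35 + 5*v)
F(k) = -6 + k (F(k) = 1*(k - 1*4) - 2 = 1*(k - 4) - 2 = 1*(-4 + k) - 2 = (-4 + k) - 2 = -6 + k)
-14725/8902 - 14175/F(H(13)) = -14725/8902 - 14175/(-6 + (35 + 5*13)) = -14725*1/8902 - 14175/(-6 + (35 + 65)) = -14725/8902 - 14175/(-6 + 100) = -14725/8902 - 14175/94 = -31892500/209197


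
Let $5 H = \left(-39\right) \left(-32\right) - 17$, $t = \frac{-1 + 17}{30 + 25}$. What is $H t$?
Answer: $\frac{19696}{275} \approx 71.622$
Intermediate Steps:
$t = \frac{16}{55} \approx 0.29091$
$H = \frac{1231}{5}$ ($H = \frac{\left(-39\right) \left(-32\right) - 17}{5} = \frac{1248 - 17}{5} = \frac{1}{5} \cdot 1231 = \frac{1231}{5} \approx 246.2$)
$H t = \frac{1231}{5} \cdot \frac{16}{55} = \frac{19696}{275}$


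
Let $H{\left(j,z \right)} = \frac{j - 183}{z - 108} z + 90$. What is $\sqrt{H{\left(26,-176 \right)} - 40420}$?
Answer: $\frac{i \sqrt{203793998}}{71} \approx 201.07 i$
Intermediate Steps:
$H{\left(j,z \right)} = 90 + \frac{z \left(-183 + j\right)}{-108 + z}$ ($H{\left(j,z \right)} = \frac{-183 + j}{-108 + z} z + 90 = \frac{z \left(-183 + j\right)}{-108 + z} + 90 = 90 + \frac{z \left(-183 + j\right)}{-108 + z}$)
$\sqrt{H{\left(26,-176 \right)} - 40420} = \sqrt{\frac{-9720 - -16368 + 26 \left(-176\right)}{-108 - 176} - 40420} = \sqrt{\frac{-9720 + 16368 - 4576}{-284} - 40420} = \sqrt{\left(- \frac{1}{284}\right) 2072 - 40420} = \sqrt{- \frac{518}{71} - 40420} = \sqrt{- \frac{2870338}{71}} = \frac{i \sqrt{203793998}}{71}$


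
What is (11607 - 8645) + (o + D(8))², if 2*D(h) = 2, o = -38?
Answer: 4331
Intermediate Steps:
D(h) = 1 (D(h) = (½)*2 = 1)
(11607 - 8645) + (o + D(8))² = (11607 - 8645) + (-38 + 1)² = 2962 + (-37)² = 2962 + 1369 = 4331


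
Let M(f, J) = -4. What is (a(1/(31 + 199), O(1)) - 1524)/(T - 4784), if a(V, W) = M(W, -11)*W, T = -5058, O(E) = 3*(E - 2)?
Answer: 108/703 ≈ 0.15363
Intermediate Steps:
O(E) = -6 + 3*E (O(E) = 3*(-2 + E) = -6 + 3*E)
a(V, W) = -4*W
(a(1/(31 + 199), O(1)) - 1524)/(T - 4784) = (-4*(-6 + 3*1) - 1524)/(-5058 - 4784) = (-4*(-6 + 3) - 1524)/(-9842) = (-4*(-3) - 1524)*(-1/9842) = (12 - 1524)*(-1/9842) = -1512*(-1/9842) = 108/703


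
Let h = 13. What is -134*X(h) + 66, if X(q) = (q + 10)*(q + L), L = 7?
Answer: -61574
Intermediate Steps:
X(q) = (7 + q)*(10 + q) (X(q) = (q + 10)*(q + 7) = (10 + q)*(7 + q) = (7 + q)*(10 + q))
-134*X(h) + 66 = -134*(70 + 13² + 17*13) + 66 = -134*(70 + 169 + 221) + 66 = -134*460 + 66 = -61640 + 66 = -61574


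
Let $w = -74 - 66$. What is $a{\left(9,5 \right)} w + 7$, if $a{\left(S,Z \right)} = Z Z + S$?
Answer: $-4753$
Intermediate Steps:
$a{\left(S,Z \right)} = S + Z^{2}$ ($a{\left(S,Z \right)} = Z^{2} + S = S + Z^{2}$)
$w = -140$
$a{\left(9,5 \right)} w + 7 = \left(9 + 5^{2}\right) \left(-140\right) + 7 = \left(9 + 25\right) \left(-140\right) + 7 = 34 \left(-140\right) + 7 = -4760 + 7 = -4753$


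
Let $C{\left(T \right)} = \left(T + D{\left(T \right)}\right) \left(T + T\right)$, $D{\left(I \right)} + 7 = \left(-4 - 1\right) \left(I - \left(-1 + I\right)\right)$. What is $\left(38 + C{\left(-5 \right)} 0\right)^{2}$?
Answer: $1444$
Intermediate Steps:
$D{\left(I \right)} = -12$ ($D{\left(I \right)} = -7 + \left(-4 - 1\right) \left(I - \left(-1 + I\right)\right) = -7 - 5 = -12$)
$C{\left(T \right)} = 2 T \left(-12 + T\right)$ ($C{\left(T \right)} = \left(T - 12\right) \left(T + T\right) = \left(-12 + T\right) 2 T = 2 T \left(-12 + T\right)$)
$\left(38 + C{\left(-5 \right)} 0\right)^{2} = \left(38 + 2 \left(-5\right) \left(-12 - 5\right) 0\right)^{2} = \left(38 + 2 \left(-5\right) \left(-17\right) 0\right)^{2} = \left(38 + 170 \cdot 0\right)^{2} = \left(38 + 0\right)^{2} = 38^{2} = 1444$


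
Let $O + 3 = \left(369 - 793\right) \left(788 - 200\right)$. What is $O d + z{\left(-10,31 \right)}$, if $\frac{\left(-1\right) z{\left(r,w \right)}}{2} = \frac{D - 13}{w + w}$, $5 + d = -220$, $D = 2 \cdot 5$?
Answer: $\frac{1738972128}{31} \approx 5.6096 \cdot 10^{7}$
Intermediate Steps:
$D = 10$
$d = -225$ ($d = -5 - 220 = -225$)
$z{\left(r,w \right)} = \frac{3}{w}$ ($z{\left(r,w \right)} = - 2 \frac{10 - 13}{w + w} = - 2 \left(- \frac{3}{2 w}\right) = \frac{3}{w}$)
$O = -249315$ ($O = -3 + \left(369 - 793\right) \left(788 - 200\right) = -3 - 249312 = -249315$)
$O d + z{\left(-10,31 \right)} = \left(-249315\right) \left(-225\right) + \frac{3}{31} = 56095875 + 3 \cdot \frac{1}{31} = 56095875 + \frac{3}{31} = \frac{1738972128}{31}$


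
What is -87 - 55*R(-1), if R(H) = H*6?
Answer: 243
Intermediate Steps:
R(H) = 6*H
-87 - 55*R(-1) = -87 - 330*(-1) = -87 - 55*(-6) = -87 + 330 = 243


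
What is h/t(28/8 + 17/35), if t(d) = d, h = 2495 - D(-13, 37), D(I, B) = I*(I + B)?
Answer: 196490/279 ≈ 704.27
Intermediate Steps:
D(I, B) = I*(B + I)
h = 2807 (h = 2495 - (-13)*(37 - 13) = 2495 - (-13)*24 = 2495 - 1*(-312) = 2495 + 312 = 2807)
h/t(28/8 + 17/35) = 2807/(28/8 + 17/35) = 2807/(28*(⅛) + 17*(1/35)) = 2807/(7/2 + 17/35) = 2807/(279/70) = 2807*(70/279) = 196490/279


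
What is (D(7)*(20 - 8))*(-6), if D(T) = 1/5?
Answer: -72/5 ≈ -14.400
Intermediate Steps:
D(T) = ⅕
(D(7)*(20 - 8))*(-6) = ((20 - 8)/5)*(-6) = ((⅕)*12)*(-6) = (12/5)*(-6) = -72/5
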